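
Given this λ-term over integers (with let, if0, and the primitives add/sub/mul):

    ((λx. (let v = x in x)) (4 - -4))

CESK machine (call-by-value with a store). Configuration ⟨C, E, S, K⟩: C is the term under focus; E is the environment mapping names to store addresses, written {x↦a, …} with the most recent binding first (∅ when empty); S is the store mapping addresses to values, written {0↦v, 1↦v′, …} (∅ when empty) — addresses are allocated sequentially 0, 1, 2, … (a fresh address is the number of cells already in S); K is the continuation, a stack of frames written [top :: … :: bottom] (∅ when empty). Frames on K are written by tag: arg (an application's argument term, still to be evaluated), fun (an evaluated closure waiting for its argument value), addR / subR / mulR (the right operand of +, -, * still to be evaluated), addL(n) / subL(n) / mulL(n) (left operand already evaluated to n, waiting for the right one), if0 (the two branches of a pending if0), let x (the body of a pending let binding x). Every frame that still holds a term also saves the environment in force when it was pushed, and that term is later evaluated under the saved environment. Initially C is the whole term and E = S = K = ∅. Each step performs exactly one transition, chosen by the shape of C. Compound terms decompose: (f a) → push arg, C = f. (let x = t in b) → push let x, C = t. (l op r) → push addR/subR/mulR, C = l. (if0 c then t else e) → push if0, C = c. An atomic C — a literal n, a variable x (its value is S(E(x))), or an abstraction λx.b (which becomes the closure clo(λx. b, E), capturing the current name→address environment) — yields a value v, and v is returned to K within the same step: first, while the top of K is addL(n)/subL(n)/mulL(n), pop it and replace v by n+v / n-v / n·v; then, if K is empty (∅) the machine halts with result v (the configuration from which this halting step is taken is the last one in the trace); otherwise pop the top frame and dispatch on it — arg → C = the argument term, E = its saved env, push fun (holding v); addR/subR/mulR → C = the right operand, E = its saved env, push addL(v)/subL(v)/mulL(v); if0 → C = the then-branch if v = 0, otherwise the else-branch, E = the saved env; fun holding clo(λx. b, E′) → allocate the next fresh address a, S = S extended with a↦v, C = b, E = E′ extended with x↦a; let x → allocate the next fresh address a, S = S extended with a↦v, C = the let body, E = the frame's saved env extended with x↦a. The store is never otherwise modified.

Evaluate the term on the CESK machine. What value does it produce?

Answer: 8

Execution trace:
0. <C=((λx. (let v = x in x)) (4 - -4)), E=∅, S=∅, K=∅>
1. <C=(λx. (let v = x in x)), E=∅, S=∅, K=[arg]>
2. <C=(4 - -4), E=∅, S=∅, K=[fun]>
3. <C=4, E=∅, S=∅, K=[subR :: fun]>
4. <C=-4, E=∅, S=∅, K=[subL(4) :: fun]>
5. <C=(let v = x in x), E={x↦0}, S={0↦8}, K=∅>
6. <C=x, E={x↦0}, S={0↦8}, K=[let v]>
7. <C=x, E={v↦1, x↦0}, S={0↦8, 1↦8}, K=∅>
→ final value 8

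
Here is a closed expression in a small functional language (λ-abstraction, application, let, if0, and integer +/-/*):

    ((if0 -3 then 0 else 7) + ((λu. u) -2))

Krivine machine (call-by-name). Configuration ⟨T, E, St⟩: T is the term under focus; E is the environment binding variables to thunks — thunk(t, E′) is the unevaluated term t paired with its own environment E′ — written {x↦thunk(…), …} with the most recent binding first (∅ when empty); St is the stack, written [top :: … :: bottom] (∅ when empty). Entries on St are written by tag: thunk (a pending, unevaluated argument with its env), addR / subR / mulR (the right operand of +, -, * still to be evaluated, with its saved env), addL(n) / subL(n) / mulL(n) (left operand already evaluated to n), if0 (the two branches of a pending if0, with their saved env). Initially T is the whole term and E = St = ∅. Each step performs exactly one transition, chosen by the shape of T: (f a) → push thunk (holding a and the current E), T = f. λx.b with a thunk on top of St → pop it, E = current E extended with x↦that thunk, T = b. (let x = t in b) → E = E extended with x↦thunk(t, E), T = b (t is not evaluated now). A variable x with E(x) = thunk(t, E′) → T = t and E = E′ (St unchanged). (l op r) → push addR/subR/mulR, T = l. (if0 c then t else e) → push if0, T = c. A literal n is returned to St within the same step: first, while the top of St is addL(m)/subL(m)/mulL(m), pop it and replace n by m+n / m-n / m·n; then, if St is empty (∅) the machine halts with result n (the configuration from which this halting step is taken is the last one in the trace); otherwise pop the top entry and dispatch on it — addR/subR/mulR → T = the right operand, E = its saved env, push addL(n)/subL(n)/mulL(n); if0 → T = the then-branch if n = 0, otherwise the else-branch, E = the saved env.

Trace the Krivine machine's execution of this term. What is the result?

Answer: 5

Machine steps:
t=0: ⟨T=((if0 -3 then 0 else 7) + ((λu. u) -2)); E=∅; St=∅⟩
t=1: ⟨T=(if0 -3 then 0 else 7); E=∅; St=[addR]⟩
t=2: ⟨T=-3; E=∅; St=[if0 :: addR]⟩
t=3: ⟨T=7; E=∅; St=[addR]⟩
t=4: ⟨T=((λu. u) -2); E=∅; St=[addL(7)]⟩
t=5: ⟨T=(λu. u); E=∅; St=[thunk :: addL(7)]⟩
t=6: ⟨T=u; E={u↦thunk(-2, ∅)}; St=[addL(7)]⟩
t=7: ⟨T=-2; E=∅; St=[addL(7)]⟩
→ final value 5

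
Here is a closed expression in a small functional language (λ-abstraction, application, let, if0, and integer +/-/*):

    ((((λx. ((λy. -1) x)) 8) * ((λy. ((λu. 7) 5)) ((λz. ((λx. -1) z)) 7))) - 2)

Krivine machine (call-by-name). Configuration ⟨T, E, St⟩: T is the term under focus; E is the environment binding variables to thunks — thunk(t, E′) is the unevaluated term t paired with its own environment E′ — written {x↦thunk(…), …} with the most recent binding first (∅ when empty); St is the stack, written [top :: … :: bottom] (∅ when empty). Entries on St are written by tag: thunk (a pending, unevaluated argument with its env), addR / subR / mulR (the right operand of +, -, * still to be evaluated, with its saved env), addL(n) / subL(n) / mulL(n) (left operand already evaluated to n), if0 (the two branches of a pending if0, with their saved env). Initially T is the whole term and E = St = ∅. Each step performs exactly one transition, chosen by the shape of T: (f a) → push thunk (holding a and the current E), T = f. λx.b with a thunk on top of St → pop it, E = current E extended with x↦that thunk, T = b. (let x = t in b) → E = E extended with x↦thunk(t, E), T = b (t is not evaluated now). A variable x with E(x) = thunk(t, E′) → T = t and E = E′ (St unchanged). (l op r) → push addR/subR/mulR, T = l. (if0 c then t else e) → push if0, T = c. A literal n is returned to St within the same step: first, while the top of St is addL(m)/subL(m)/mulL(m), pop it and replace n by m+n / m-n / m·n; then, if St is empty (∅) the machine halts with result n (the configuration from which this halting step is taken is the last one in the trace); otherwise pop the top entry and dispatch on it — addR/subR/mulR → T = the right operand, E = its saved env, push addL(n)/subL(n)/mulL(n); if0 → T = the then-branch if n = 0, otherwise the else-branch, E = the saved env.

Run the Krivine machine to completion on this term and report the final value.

Answer: -9

Derivation:
step 0: <T=((((λx. ((λy. -1) x)) 8) * ((λy. ((λu. 7) 5)) ((λz. ((λx. -1) z)) 7))) - 2), E=∅, St=∅>
step 1: <T=(((λx. ((λy. -1) x)) 8) * ((λy. ((λu. 7) 5)) ((λz. ((λx. -1) z)) 7))), E=∅, St=[subR]>
step 2: <T=((λx. ((λy. -1) x)) 8), E=∅, St=[mulR :: subR]>
step 3: <T=(λx. ((λy. -1) x)), E=∅, St=[thunk :: mulR :: subR]>
step 4: <T=((λy. -1) x), E={x↦thunk(8, ∅)}, St=[mulR :: subR]>
step 5: <T=(λy. -1), E={x↦thunk(8, ∅)}, St=[thunk :: mulR :: subR]>
step 6: <T=-1, E={y↦thunk(x, {x↦thunk(8, ∅)}), x↦thunk(8, ∅)}, St=[mulR :: subR]>
step 7: <T=((λy. ((λu. 7) 5)) ((λz. ((λx. -1) z)) 7)), E=∅, St=[mulL(-1) :: subR]>
step 8: <T=(λy. ((λu. 7) 5)), E=∅, St=[thunk :: mulL(-1) :: subR]>
step 9: <T=((λu. 7) 5), E={y↦thunk(((λz. ((λx. -1) z)) 7), ∅)}, St=[mulL(-1) :: subR]>
step 10: <T=(λu. 7), E={y↦thunk(((λz. ((λx. -1) z)) 7), ∅)}, St=[thunk :: mulL(-1) :: subR]>
step 11: <T=7, E={u↦thunk(5, {y↦thunk(((λz. ((λx. -1) z)) 7), ∅)}), y↦thunk(((λz. ((λx. -1) z)) 7), ∅)}, St=[mulL(-1) :: subR]>
step 12: <T=2, E=∅, St=[subL(-7)]>
→ final value -9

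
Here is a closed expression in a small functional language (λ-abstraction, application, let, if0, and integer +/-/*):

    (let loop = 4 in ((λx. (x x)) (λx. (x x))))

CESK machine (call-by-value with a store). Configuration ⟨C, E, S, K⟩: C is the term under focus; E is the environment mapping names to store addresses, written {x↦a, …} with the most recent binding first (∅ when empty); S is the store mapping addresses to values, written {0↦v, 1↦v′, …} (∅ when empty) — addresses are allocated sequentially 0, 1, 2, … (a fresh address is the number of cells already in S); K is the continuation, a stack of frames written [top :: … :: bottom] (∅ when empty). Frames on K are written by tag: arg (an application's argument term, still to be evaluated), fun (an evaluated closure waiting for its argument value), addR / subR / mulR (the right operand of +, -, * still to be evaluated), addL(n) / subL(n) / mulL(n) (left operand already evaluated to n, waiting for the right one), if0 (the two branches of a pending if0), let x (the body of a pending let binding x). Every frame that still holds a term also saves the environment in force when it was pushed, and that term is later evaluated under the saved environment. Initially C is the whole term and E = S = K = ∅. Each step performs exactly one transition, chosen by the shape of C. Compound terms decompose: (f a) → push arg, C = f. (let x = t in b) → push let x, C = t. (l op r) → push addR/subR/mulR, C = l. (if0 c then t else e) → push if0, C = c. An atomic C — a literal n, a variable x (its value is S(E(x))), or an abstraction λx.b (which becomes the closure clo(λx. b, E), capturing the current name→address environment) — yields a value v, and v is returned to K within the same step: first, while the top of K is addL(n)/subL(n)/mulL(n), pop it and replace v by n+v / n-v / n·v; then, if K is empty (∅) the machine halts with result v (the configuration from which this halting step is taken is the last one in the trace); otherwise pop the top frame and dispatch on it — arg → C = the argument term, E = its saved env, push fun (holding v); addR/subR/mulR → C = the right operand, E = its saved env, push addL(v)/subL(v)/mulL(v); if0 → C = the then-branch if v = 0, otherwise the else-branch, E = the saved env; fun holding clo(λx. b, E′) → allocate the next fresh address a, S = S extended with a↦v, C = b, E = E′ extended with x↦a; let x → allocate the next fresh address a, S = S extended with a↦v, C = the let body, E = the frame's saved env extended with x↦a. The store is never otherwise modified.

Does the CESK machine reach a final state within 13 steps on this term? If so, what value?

Answer: DIVERGES (no final state within 13 steps)

Execution trace:
0. <C=(let loop = 4 in ((λx. (x x)) (λx. (x x)))), E=∅, S=∅, K=∅>
1. <C=4, E=∅, S=∅, K=[let loop]>
2. <C=((λx. (x x)) (λx. (x x))), E={loop↦0}, S={0↦4}, K=∅>
3. <C=(λx. (x x)), E={loop↦0}, S={0↦4}, K=[arg]>
4. <C=(λx. (x x)), E={loop↦0}, S={0↦4}, K=[fun]>
5. <C=(x x), E={x↦1, loop↦0}, S={0↦4, 1↦clo(λx. (x x), {loop↦0})}, K=∅>
6. <C=x, E={x↦1, loop↦0}, S={0↦4, 1↦clo(λx. (x x), {loop↦0})}, K=[arg]>
7. <C=x, E={x↦1, loop↦0}, S={0↦4, 1↦clo(λx. (x x), {loop↦0})}, K=[fun]>
8. <C=(x x), E={x↦2, loop↦0}, S={0↦4, 1↦clo(λx. (x x), {loop↦0}), 2↦clo(λx. (x x), {loop↦0})}, K=∅>
9. <C=x, E={x↦2, loop↦0}, S={0↦4, 1↦clo(λx. (x x), {loop↦0}), 2↦clo(λx. (x x), {loop↦0})}, K=[arg]>
10. <C=x, E={x↦2, loop↦0}, S={0↦4, 1↦clo(λx. (x x), {loop↦0}), 2↦clo(λx. (x x), {loop↦0})}, K=[fun]>
11. <C=(x x), E={x↦3, loop↦0}, S={0↦4, 1↦clo(λx. (x x), {loop↦0}), 2↦clo(λx. (x x), {loop↦0}), 3↦clo(λx. (x x), {loop↦0})}, K=∅>
12. <C=x, E={x↦3, loop↦0}, S={0↦4, 1↦clo(λx. (x x), {loop↦0}), 2↦clo(λx. (x x), {loop↦0}), 3↦clo(λx. (x x), {loop↦0})}, K=[arg]>
13. <C=x, E={x↦3, loop↦0}, S={0↦4, 1↦clo(λx. (x x), {loop↦0}), 2↦clo(λx. (x x), {loop↦0}), 3↦clo(λx. (x x), {loop↦0})}, K=[fun]>
→ 13 transitions taken and the configuration is still not final: no result within 13 steps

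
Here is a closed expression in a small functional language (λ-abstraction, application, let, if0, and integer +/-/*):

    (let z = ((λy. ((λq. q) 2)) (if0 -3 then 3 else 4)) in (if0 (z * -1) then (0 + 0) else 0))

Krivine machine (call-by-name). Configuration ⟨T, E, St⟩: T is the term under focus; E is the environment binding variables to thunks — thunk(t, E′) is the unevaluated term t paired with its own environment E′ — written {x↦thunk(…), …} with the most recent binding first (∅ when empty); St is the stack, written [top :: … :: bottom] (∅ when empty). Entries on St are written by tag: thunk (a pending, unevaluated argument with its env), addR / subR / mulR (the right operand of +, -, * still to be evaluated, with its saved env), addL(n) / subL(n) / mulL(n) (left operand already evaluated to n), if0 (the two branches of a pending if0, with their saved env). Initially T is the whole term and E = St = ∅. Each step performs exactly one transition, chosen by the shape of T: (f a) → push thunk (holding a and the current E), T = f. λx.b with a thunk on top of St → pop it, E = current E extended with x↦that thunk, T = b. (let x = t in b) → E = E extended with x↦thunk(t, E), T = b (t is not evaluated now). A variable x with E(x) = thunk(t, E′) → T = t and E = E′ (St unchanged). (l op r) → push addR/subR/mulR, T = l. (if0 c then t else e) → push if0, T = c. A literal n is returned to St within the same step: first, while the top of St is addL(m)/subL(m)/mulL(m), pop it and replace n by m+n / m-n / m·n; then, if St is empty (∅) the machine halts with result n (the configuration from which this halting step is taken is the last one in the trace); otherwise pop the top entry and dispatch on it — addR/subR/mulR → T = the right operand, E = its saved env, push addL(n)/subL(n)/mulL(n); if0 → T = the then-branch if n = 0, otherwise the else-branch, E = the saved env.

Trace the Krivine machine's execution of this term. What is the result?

Answer: 0

Execution trace:
0. <T=(let z = ((λy. ((λq. q) 2)) (if0 -3 then 3 else 4)) in (if0 (z * -1) then (0 + 0) else 0)), E=∅, St=∅>
1. <T=(if0 (z * -1) then (0 + 0) else 0), E={z↦thunk(((λy. ((λq. q) 2)) (if0 -3 then 3 else 4)), ∅)}, St=∅>
2. <T=(z * -1), E={z↦thunk(((λy. ((λq. q) 2)) (if0 -3 then 3 else 4)), ∅)}, St=[if0]>
3. <T=z, E={z↦thunk(((λy. ((λq. q) 2)) (if0 -3 then 3 else 4)), ∅)}, St=[mulR :: if0]>
4. <T=((λy. ((λq. q) 2)) (if0 -3 then 3 else 4)), E=∅, St=[mulR :: if0]>
5. <T=(λy. ((λq. q) 2)), E=∅, St=[thunk :: mulR :: if0]>
6. <T=((λq. q) 2), E={y↦thunk((if0 -3 then 3 else 4), ∅)}, St=[mulR :: if0]>
7. <T=(λq. q), E={y↦thunk((if0 -3 then 3 else 4), ∅)}, St=[thunk :: mulR :: if0]>
8. <T=q, E={q↦thunk(2, {y↦thunk((if0 -3 then 3 else 4), ∅)}), y↦thunk((if0 -3 then 3 else 4), ∅)}, St=[mulR :: if0]>
9. <T=2, E={y↦thunk((if0 -3 then 3 else 4), ∅)}, St=[mulR :: if0]>
10. <T=-1, E={z↦thunk(((λy. ((λq. q) 2)) (if0 -3 then 3 else 4)), ∅)}, St=[mulL(2) :: if0]>
11. <T=0, E={z↦thunk(((λy. ((λq. q) 2)) (if0 -3 then 3 else 4)), ∅)}, St=∅>
→ final value 0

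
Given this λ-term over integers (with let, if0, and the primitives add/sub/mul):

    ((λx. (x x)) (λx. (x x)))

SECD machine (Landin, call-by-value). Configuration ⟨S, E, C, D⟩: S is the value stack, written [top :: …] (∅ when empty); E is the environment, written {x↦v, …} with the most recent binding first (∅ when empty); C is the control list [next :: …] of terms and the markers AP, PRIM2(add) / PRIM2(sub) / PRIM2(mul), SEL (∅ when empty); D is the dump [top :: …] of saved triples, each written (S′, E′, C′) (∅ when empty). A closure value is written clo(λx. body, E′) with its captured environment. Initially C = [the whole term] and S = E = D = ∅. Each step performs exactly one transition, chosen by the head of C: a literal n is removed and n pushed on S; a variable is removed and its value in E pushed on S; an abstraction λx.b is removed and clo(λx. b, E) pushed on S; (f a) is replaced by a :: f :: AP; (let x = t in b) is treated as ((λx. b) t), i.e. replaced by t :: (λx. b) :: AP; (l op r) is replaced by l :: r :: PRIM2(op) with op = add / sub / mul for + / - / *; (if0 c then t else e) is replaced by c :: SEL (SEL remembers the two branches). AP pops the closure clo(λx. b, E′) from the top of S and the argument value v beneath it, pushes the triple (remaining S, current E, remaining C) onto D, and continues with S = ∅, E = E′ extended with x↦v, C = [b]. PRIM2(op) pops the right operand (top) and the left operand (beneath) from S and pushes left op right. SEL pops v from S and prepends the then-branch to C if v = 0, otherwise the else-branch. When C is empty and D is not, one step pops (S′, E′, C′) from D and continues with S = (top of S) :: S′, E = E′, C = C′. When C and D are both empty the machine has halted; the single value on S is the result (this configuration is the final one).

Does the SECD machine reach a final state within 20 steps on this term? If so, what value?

Answer: DIVERGES (no final state within 20 steps)

Derivation:
0. [S=∅ | E=∅ | C=[((λx. (x x)) (λx. (x x)))] | D=∅]
1. [S=∅ | E=∅ | C=[(λx. (x x)) :: (λx. (x x)) :: AP] | D=∅]
2. [S=[clo(λx. (x x), ∅)] | E=∅ | C=[(λx. (x x)) :: AP] | D=∅]
3. [S=[clo(λx. (x x), ∅) :: clo(λx. (x x), ∅)] | E=∅ | C=[AP] | D=∅]
4. [S=∅ | E={x↦clo(λx. (x x), ∅)} | C=[(x x)] | D=[(∅, ∅, ∅)]]
5. [S=∅ | E={x↦clo(λx. (x x), ∅)} | C=[x :: x :: AP] | D=[(∅, ∅, ∅)]]
6. [S=[clo(λx. (x x), ∅)] | E={x↦clo(λx. (x x), ∅)} | C=[x :: AP] | D=[(∅, ∅, ∅)]]
7. [S=[clo(λx. (x x), ∅) :: clo(λx. (x x), ∅)] | E={x↦clo(λx. (x x), ∅)} | C=[AP] | D=[(∅, ∅, ∅)]]
8. [S=∅ | E={x↦clo(λx. (x x), ∅)} | C=[(x x)] | D=[(∅, {x↦clo(λx. (x x), ∅)}, ∅) :: (∅, ∅, ∅)]]
9. [S=∅ | E={x↦clo(λx. (x x), ∅)} | C=[x :: x :: AP] | D=[(∅, {x↦clo(λx. (x x), ∅)}, ∅) :: (∅, ∅, ∅)]]
10. [S=[clo(λx. (x x), ∅)] | E={x↦clo(λx. (x x), ∅)} | C=[x :: AP] | D=[(∅, {x↦clo(λx. (x x), ∅)}, ∅) :: (∅, ∅, ∅)]]
11. [S=[clo(λx. (x x), ∅) :: clo(λx. (x x), ∅)] | E={x↦clo(λx. (x x), ∅)} | C=[AP] | D=[(∅, {x↦clo(λx. (x x), ∅)}, ∅) :: (∅, ∅, ∅)]]
12. [S=∅ | E={x↦clo(λx. (x x), ∅)} | C=[(x x)] | D=[(∅, {x↦clo(λx. (x x), ∅)}, ∅) :: (∅, {x↦clo(λx. (x x), ∅)}, ∅) :: (∅, ∅, ∅)]]
13. [S=∅ | E={x↦clo(λx. (x x), ∅)} | C=[x :: x :: AP] | D=[(∅, {x↦clo(λx. (x x), ∅)}, ∅) :: (∅, {x↦clo(λx. (x x), ∅)}, ∅) :: (∅, ∅, ∅)]]
14. [S=[clo(λx. (x x), ∅)] | E={x↦clo(λx. (x x), ∅)} | C=[x :: AP] | D=[(∅, {x↦clo(λx. (x x), ∅)}, ∅) :: (∅, {x↦clo(λx. (x x), ∅)}, ∅) :: (∅, ∅, ∅)]]
15. [S=[clo(λx. (x x), ∅) :: clo(λx. (x x), ∅)] | E={x↦clo(λx. (x x), ∅)} | C=[AP] | D=[(∅, {x↦clo(λx. (x x), ∅)}, ∅) :: (∅, {x↦clo(λx. (x x), ∅)}, ∅) :: (∅, ∅, ∅)]]
16. [S=∅ | E={x↦clo(λx. (x x), ∅)} | C=[(x x)] | D=[(∅, {x↦clo(λx. (x x), ∅)}, ∅) :: (∅, {x↦clo(λx. (x x), ∅)}, ∅) :: (∅, {x↦clo(λx. (x x), ∅)}, ∅) :: (∅, ∅, ∅)]]
17. [S=∅ | E={x↦clo(λx. (x x), ∅)} | C=[x :: x :: AP] | D=[(∅, {x↦clo(λx. (x x), ∅)}, ∅) :: (∅, {x↦clo(λx. (x x), ∅)}, ∅) :: (∅, {x↦clo(λx. (x x), ∅)}, ∅) :: (∅, ∅, ∅)]]
18. [S=[clo(λx. (x x), ∅)] | E={x↦clo(λx. (x x), ∅)} | C=[x :: AP] | D=[(∅, {x↦clo(λx. (x x), ∅)}, ∅) :: (∅, {x↦clo(λx. (x x), ∅)}, ∅) :: (∅, {x↦clo(λx. (x x), ∅)}, ∅) :: (∅, ∅, ∅)]]
19. [S=[clo(λx. (x x), ∅) :: clo(λx. (x x), ∅)] | E={x↦clo(λx. (x x), ∅)} | C=[AP] | D=[(∅, {x↦clo(λx. (x x), ∅)}, ∅) :: (∅, {x↦clo(λx. (x x), ∅)}, ∅) :: (∅, {x↦clo(λx. (x x), ∅)}, ∅) :: (∅, ∅, ∅)]]
20. [S=∅ | E={x↦clo(λx. (x x), ∅)} | C=[(x x)] | D=[(∅, {x↦clo(λx. (x x), ∅)}, ∅) :: (∅, {x↦clo(λx. (x x), ∅)}, ∅) :: (∅, {x↦clo(λx. (x x), ∅)}, ∅) :: (∅, {x↦clo(λx. (x x), ∅)}, ∅) :: (∅, ∅, ∅)]]
→ 20 transitions taken and the configuration is still not final: no result within 20 steps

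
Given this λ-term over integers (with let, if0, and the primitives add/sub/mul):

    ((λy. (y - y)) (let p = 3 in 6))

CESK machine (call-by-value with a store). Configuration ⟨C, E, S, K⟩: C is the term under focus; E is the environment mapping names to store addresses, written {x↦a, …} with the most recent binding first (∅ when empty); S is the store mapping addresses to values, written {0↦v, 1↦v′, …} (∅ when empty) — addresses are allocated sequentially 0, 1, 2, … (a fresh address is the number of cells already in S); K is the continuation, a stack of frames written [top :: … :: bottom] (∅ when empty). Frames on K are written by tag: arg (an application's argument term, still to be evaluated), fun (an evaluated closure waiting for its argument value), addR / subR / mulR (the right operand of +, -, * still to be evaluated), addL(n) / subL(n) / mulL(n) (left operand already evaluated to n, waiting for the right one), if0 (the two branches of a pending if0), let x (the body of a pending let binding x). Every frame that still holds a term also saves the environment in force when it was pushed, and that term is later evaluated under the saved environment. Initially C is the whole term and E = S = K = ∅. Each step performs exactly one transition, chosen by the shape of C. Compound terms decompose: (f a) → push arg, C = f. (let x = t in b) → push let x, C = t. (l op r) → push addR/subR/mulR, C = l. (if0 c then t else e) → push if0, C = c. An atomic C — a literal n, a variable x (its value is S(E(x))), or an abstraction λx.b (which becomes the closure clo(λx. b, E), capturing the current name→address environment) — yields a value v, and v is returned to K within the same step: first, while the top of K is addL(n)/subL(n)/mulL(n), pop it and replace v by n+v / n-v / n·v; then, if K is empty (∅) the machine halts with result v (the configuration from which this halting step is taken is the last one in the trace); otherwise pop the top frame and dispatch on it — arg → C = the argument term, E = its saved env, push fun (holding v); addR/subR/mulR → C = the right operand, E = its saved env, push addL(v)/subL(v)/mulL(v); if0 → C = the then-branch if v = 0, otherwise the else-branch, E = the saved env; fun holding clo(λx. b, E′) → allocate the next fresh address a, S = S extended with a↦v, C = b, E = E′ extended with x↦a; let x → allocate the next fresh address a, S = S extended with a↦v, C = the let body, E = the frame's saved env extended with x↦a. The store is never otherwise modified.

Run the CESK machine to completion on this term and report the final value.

t=0: [C=((λy. (y - y)) (let p = 3 in 6)) | E=∅ | S=∅ | K=∅]
t=1: [C=(λy. (y - y)) | E=∅ | S=∅ | K=[arg]]
t=2: [C=(let p = 3 in 6) | E=∅ | S=∅ | K=[fun]]
t=3: [C=3 | E=∅ | S=∅ | K=[let p :: fun]]
t=4: [C=6 | E={p↦0} | S={0↦3} | K=[fun]]
t=5: [C=(y - y) | E={y↦1} | S={0↦3, 1↦6} | K=∅]
t=6: [C=y | E={y↦1} | S={0↦3, 1↦6} | K=[subR]]
t=7: [C=y | E={y↦1} | S={0↦3, 1↦6} | K=[subL(6)]]
→ final value 0

Answer: 0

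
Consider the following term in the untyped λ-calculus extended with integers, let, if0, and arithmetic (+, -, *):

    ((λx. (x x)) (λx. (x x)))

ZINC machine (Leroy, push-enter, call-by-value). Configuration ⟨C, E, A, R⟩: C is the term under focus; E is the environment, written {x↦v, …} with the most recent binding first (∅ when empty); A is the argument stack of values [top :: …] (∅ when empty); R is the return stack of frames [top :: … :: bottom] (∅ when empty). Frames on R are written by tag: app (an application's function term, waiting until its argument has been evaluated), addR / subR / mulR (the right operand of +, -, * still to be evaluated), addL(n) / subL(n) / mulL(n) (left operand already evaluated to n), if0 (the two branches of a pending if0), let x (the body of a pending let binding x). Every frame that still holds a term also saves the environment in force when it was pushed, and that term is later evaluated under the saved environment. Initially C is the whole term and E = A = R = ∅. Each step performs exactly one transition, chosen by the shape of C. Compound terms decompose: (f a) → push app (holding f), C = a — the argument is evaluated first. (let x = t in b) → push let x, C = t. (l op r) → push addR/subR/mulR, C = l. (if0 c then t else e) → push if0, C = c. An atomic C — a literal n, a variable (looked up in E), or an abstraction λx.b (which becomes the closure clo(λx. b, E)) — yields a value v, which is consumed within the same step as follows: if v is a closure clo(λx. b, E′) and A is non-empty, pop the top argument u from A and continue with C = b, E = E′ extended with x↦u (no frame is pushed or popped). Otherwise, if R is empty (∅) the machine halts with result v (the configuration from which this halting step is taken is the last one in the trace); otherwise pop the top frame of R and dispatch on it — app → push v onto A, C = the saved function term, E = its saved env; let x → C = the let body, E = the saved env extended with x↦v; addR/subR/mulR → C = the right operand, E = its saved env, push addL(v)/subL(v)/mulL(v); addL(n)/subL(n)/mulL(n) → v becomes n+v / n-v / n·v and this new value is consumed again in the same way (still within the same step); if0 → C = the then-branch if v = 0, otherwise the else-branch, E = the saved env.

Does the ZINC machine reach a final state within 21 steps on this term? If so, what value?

Answer: DIVERGES (no final state within 21 steps)

Machine steps:
0. [C=((λx. (x x)) (λx. (x x))) | E=∅ | A=∅ | R=∅]
1. [C=(λx. (x x)) | E=∅ | A=∅ | R=[app]]
2. [C=(λx. (x x)) | E=∅ | A=[clo(λx. (x x), ∅)] | R=∅]
3. [C=(x x) | E={x↦clo(λx. (x x), ∅)} | A=∅ | R=∅]
4. [C=x | E={x↦clo(λx. (x x), ∅)} | A=∅ | R=[app]]
5. [C=x | E={x↦clo(λx. (x x), ∅)} | A=[clo(λx. (x x), ∅)] | R=∅]
… configuration repeats with period 3 (steps 3–5 recur indefinitely) …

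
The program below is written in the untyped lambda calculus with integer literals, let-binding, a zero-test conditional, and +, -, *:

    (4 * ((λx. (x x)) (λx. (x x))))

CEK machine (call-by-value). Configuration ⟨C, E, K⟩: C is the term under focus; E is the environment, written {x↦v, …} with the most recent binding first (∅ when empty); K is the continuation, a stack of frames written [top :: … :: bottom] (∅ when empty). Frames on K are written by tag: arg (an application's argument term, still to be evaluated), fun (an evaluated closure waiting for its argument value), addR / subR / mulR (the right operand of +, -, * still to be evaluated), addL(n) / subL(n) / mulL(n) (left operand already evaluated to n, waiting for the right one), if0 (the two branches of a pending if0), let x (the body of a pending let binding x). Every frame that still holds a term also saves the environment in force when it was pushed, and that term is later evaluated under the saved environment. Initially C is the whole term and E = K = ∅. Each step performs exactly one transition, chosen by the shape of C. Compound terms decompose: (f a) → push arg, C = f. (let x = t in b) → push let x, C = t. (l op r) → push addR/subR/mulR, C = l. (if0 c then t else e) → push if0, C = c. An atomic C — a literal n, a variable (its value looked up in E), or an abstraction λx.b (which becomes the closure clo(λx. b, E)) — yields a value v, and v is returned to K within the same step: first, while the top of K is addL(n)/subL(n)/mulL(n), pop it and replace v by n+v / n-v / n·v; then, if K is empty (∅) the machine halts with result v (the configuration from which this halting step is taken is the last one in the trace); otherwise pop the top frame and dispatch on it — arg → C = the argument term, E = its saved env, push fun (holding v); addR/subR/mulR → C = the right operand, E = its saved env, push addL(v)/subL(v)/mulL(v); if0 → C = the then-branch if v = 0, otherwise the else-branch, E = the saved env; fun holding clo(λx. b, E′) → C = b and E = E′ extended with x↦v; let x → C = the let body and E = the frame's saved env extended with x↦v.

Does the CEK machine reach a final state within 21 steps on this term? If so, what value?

step 0: [C=(4 * ((λx. (x x)) (λx. (x x)))) | E=∅ | K=∅]
step 1: [C=4 | E=∅ | K=[mulR]]
step 2: [C=((λx. (x x)) (λx. (x x))) | E=∅ | K=[mulL(4)]]
step 3: [C=(λx. (x x)) | E=∅ | K=[arg :: mulL(4)]]
step 4: [C=(λx. (x x)) | E=∅ | K=[fun :: mulL(4)]]
step 5: [C=(x x) | E={x↦clo(λx. (x x), ∅)} | K=[mulL(4)]]
step 6: [C=x | E={x↦clo(λx. (x x), ∅)} | K=[arg :: mulL(4)]]
step 7: [C=x | E={x↦clo(λx. (x x), ∅)} | K=[fun :: mulL(4)]]
… configuration repeats with period 3 (steps 5–7 recur indefinitely) …

Answer: DIVERGES (no final state within 21 steps)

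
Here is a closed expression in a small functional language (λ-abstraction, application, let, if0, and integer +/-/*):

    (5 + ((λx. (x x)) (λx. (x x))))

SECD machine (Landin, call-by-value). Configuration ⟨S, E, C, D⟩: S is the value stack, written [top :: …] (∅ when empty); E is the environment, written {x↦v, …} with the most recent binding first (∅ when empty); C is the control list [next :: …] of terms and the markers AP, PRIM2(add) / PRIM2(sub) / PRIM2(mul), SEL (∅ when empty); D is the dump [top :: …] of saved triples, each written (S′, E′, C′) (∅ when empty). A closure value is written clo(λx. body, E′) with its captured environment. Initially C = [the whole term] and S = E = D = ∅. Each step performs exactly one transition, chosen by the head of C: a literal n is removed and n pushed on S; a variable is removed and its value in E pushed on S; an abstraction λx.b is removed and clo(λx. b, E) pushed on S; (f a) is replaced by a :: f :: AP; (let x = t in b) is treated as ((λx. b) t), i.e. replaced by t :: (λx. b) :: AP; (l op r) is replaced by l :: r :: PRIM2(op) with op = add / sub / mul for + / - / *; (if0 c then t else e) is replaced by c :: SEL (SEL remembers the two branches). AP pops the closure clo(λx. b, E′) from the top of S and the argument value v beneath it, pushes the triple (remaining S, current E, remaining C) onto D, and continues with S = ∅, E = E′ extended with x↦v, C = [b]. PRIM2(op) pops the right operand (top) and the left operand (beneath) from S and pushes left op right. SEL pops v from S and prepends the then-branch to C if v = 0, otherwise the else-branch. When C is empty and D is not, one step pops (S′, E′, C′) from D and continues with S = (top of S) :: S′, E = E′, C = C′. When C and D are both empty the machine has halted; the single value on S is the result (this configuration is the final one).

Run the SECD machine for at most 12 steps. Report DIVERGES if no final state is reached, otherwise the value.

Answer: DIVERGES (no final state within 12 steps)

Execution trace:
0. ⟨S=∅; E=∅; C=[(5 + ((λx. (x x)) (λx. (x x))))]; D=∅⟩
1. ⟨S=∅; E=∅; C=[5 :: ((λx. (x x)) (λx. (x x))) :: PRIM2(add)]; D=∅⟩
2. ⟨S=[5]; E=∅; C=[((λx. (x x)) (λx. (x x))) :: PRIM2(add)]; D=∅⟩
3. ⟨S=[5]; E=∅; C=[(λx. (x x)) :: (λx. (x x)) :: AP :: PRIM2(add)]; D=∅⟩
4. ⟨S=[clo(λx. (x x), ∅) :: 5]; E=∅; C=[(λx. (x x)) :: AP :: PRIM2(add)]; D=∅⟩
5. ⟨S=[clo(λx. (x x), ∅) :: clo(λx. (x x), ∅) :: 5]; E=∅; C=[AP :: PRIM2(add)]; D=∅⟩
6. ⟨S=∅; E={x↦clo(λx. (x x), ∅)}; C=[(x x)]; D=[([5], ∅, [PRIM2(add)])]⟩
7. ⟨S=∅; E={x↦clo(λx. (x x), ∅)}; C=[x :: x :: AP]; D=[([5], ∅, [PRIM2(add)])]⟩
8. ⟨S=[clo(λx. (x x), ∅)]; E={x↦clo(λx. (x x), ∅)}; C=[x :: AP]; D=[([5], ∅, [PRIM2(add)])]⟩
9. ⟨S=[clo(λx. (x x), ∅) :: clo(λx. (x x), ∅)]; E={x↦clo(λx. (x x), ∅)}; C=[AP]; D=[([5], ∅, [PRIM2(add)])]⟩
10. ⟨S=∅; E={x↦clo(λx. (x x), ∅)}; C=[(x x)]; D=[(∅, {x↦clo(λx. (x x), ∅)}, ∅) :: ([5], ∅, [PRIM2(add)])]⟩
11. ⟨S=∅; E={x↦clo(λx. (x x), ∅)}; C=[x :: x :: AP]; D=[(∅, {x↦clo(λx. (x x), ∅)}, ∅) :: ([5], ∅, [PRIM2(add)])]⟩
12. ⟨S=[clo(λx. (x x), ∅)]; E={x↦clo(λx. (x x), ∅)}; C=[x :: AP]; D=[(∅, {x↦clo(λx. (x x), ∅)}, ∅) :: ([5], ∅, [PRIM2(add)])]⟩
→ 12 transitions taken and the configuration is still not final: no result within 12 steps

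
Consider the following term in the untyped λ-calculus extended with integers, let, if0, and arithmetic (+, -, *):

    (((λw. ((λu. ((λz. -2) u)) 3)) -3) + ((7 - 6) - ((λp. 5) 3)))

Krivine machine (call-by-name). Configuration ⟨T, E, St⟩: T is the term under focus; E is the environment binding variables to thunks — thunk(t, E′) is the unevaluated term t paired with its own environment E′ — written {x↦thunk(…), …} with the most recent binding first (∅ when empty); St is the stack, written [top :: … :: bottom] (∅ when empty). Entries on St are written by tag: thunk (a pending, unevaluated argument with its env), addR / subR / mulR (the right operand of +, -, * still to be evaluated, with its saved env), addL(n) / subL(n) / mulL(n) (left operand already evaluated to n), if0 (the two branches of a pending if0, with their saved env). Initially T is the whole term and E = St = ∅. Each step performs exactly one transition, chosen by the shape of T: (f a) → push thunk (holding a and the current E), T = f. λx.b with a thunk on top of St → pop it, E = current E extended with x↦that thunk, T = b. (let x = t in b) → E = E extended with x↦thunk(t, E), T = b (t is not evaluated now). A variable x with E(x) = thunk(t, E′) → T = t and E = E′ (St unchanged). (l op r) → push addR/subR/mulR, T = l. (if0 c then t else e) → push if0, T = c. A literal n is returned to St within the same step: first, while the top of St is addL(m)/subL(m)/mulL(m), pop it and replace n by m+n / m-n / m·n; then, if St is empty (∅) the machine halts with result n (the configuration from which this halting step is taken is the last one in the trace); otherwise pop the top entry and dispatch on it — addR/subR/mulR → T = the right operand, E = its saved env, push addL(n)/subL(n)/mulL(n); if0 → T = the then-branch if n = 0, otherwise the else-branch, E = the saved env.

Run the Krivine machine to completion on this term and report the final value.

Answer: -6

Execution trace:
t=0: ⟨T=(((λw. ((λu. ((λz. -2) u)) 3)) -3) + ((7 - 6) - ((λp. 5) 3))); E=∅; St=∅⟩
t=1: ⟨T=((λw. ((λu. ((λz. -2) u)) 3)) -3); E=∅; St=[addR]⟩
t=2: ⟨T=(λw. ((λu. ((λz. -2) u)) 3)); E=∅; St=[thunk :: addR]⟩
t=3: ⟨T=((λu. ((λz. -2) u)) 3); E={w↦thunk(-3, ∅)}; St=[addR]⟩
t=4: ⟨T=(λu. ((λz. -2) u)); E={w↦thunk(-3, ∅)}; St=[thunk :: addR]⟩
t=5: ⟨T=((λz. -2) u); E={u↦thunk(3, {w↦thunk(-3, ∅)}), w↦thunk(-3, ∅)}; St=[addR]⟩
t=6: ⟨T=(λz. -2); E={u↦thunk(3, {w↦thunk(-3, ∅)}), w↦thunk(-3, ∅)}; St=[thunk :: addR]⟩
t=7: ⟨T=-2; E={z↦thunk(u, {u↦thunk(3, {w↦thunk(-3, ∅)}), w↦thunk(-3, ∅)}), u↦thunk(3, {w↦thunk(-3, ∅)}), w↦thunk(-3, ∅)}; St=[addR]⟩
t=8: ⟨T=((7 - 6) - ((λp. 5) 3)); E=∅; St=[addL(-2)]⟩
t=9: ⟨T=(7 - 6); E=∅; St=[subR :: addL(-2)]⟩
t=10: ⟨T=7; E=∅; St=[subR :: subR :: addL(-2)]⟩
t=11: ⟨T=6; E=∅; St=[subL(7) :: subR :: addL(-2)]⟩
t=12: ⟨T=((λp. 5) 3); E=∅; St=[subL(1) :: addL(-2)]⟩
t=13: ⟨T=(λp. 5); E=∅; St=[thunk :: subL(1) :: addL(-2)]⟩
t=14: ⟨T=5; E={p↦thunk(3, ∅)}; St=[subL(1) :: addL(-2)]⟩
→ final value -6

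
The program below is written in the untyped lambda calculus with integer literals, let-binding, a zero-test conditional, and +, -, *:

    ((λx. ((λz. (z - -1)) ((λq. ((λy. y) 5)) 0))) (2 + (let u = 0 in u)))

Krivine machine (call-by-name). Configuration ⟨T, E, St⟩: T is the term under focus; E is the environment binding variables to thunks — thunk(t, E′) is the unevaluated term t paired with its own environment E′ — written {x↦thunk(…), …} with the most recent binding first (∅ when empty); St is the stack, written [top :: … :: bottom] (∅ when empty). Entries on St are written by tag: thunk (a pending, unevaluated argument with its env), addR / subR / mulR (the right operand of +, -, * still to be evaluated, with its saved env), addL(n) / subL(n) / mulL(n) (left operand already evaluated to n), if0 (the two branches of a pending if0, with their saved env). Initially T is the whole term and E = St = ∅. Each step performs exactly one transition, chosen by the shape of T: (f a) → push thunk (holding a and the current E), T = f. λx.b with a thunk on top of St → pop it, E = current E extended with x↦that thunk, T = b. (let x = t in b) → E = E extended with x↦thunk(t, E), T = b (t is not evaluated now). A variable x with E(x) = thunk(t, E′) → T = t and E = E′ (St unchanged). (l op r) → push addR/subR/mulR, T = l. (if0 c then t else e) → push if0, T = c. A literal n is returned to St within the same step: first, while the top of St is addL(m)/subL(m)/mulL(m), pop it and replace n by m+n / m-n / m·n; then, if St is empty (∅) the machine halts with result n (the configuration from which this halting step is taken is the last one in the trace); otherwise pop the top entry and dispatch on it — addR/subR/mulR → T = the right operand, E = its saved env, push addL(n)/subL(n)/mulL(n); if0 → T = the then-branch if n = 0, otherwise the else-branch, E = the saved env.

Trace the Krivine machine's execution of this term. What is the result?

[0] ⟨T=((λx. ((λz. (z - -1)) ((λq. ((λy. y) 5)) 0))) (2 + (let u = 0 in u))); E=∅; St=∅⟩
[1] ⟨T=(λx. ((λz. (z - -1)) ((λq. ((λy. y) 5)) 0))); E=∅; St=[thunk]⟩
[2] ⟨T=((λz. (z - -1)) ((λq. ((λy. y) 5)) 0)); E={x↦thunk((2 + (let u = 0 in u)), ∅)}; St=∅⟩
[3] ⟨T=(λz. (z - -1)); E={x↦thunk((2 + (let u = 0 in u)), ∅)}; St=[thunk]⟩
[4] ⟨T=(z - -1); E={z↦thunk(((λq. ((λy. y) 5)) 0), {x↦thunk((2 + (let u = 0 in u)), ∅)}), x↦thunk((2 + (let u = 0 in u)), ∅)}; St=∅⟩
[5] ⟨T=z; E={z↦thunk(((λq. ((λy. y) 5)) 0), {x↦thunk((2 + (let u = 0 in u)), ∅)}), x↦thunk((2 + (let u = 0 in u)), ∅)}; St=[subR]⟩
[6] ⟨T=((λq. ((λy. y) 5)) 0); E={x↦thunk((2 + (let u = 0 in u)), ∅)}; St=[subR]⟩
[7] ⟨T=(λq. ((λy. y) 5)); E={x↦thunk((2 + (let u = 0 in u)), ∅)}; St=[thunk :: subR]⟩
[8] ⟨T=((λy. y) 5); E={q↦thunk(0, {x↦thunk((2 + (let u = 0 in u)), ∅)}), x↦thunk((2 + (let u = 0 in u)), ∅)}; St=[subR]⟩
[9] ⟨T=(λy. y); E={q↦thunk(0, {x↦thunk((2 + (let u = 0 in u)), ∅)}), x↦thunk((2 + (let u = 0 in u)), ∅)}; St=[thunk :: subR]⟩
[10] ⟨T=y; E={y↦thunk(5, {q↦thunk(0, {x↦thunk((2 + (let u = 0 in u)), ∅)}), x↦thunk((2 + (let u = 0 in u)), ∅)}), q↦thunk(0, {x↦thunk((2 + (let u = 0 in u)), ∅)}), x↦thunk((2 + (let u = 0 in u)), ∅)}; St=[subR]⟩
[11] ⟨T=5; E={q↦thunk(0, {x↦thunk((2 + (let u = 0 in u)), ∅)}), x↦thunk((2 + (let u = 0 in u)), ∅)}; St=[subR]⟩
[12] ⟨T=-1; E={z↦thunk(((λq. ((λy. y) 5)) 0), {x↦thunk((2 + (let u = 0 in u)), ∅)}), x↦thunk((2 + (let u = 0 in u)), ∅)}; St=[subL(5)]⟩
→ final value 6

Answer: 6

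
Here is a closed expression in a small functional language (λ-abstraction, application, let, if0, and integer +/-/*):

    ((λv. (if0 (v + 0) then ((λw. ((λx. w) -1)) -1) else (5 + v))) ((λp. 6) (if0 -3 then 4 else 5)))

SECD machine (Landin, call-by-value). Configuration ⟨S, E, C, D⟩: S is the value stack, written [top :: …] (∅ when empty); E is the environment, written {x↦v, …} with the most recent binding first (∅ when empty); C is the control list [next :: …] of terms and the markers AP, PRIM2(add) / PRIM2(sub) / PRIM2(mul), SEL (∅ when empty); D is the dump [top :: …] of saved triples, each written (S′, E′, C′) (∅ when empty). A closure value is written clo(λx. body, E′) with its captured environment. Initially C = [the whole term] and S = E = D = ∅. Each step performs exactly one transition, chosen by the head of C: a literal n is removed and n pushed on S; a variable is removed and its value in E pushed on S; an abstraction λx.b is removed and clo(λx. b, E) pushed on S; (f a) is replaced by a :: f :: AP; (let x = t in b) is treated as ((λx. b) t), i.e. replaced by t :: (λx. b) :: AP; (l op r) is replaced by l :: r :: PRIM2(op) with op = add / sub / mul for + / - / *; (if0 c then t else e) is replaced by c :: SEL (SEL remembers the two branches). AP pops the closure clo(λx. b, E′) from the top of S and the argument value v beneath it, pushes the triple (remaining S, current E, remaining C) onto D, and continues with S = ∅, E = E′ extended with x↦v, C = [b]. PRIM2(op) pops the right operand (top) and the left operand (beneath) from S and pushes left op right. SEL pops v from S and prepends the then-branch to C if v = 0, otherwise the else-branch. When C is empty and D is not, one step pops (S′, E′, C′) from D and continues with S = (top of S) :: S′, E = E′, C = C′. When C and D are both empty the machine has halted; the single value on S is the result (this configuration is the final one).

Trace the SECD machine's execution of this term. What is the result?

0. <S=∅, E=∅, C=[((λv. (if0 (v + 0) then ((λw. ((λx. w) -1)) -1) else (5 + v))) ((λp. 6) (if0 -3 then 4 else 5)))], D=∅>
1. <S=∅, E=∅, C=[((λp. 6) (if0 -3 then 4 else 5)) :: (λv. (if0 (v + 0) then ((λw. ((λx. w) -1)) -1) else (5 + v))) :: AP], D=∅>
2. <S=∅, E=∅, C=[(if0 -3 then 4 else 5) :: (λp. 6) :: AP :: (λv. (if0 (v + 0) then ((λw. ((λx. w) -1)) -1) else (5 + v))) :: AP], D=∅>
3. <S=∅, E=∅, C=[-3 :: SEL :: (λp. 6) :: AP :: (λv. (if0 (v + 0) then ((λw. ((λx. w) -1)) -1) else (5 + v))) :: AP], D=∅>
4. <S=[-3], E=∅, C=[SEL :: (λp. 6) :: AP :: (λv. (if0 (v + 0) then ((λw. ((λx. w) -1)) -1) else (5 + v))) :: AP], D=∅>
5. <S=∅, E=∅, C=[5 :: (λp. 6) :: AP :: (λv. (if0 (v + 0) then ((λw. ((λx. w) -1)) -1) else (5 + v))) :: AP], D=∅>
6. <S=[5], E=∅, C=[(λp. 6) :: AP :: (λv. (if0 (v + 0) then ((λw. ((λx. w) -1)) -1) else (5 + v))) :: AP], D=∅>
7. <S=[clo(λp. 6, ∅) :: 5], E=∅, C=[AP :: (λv. (if0 (v + 0) then ((λw. ((λx. w) -1)) -1) else (5 + v))) :: AP], D=∅>
8. <S=∅, E={p↦5}, C=[6], D=[(∅, ∅, [(λv. (if0 (v + 0) then ((λw. ((λx. w) -1)) -1) else (5 + v))) :: AP])]>
9. <S=[6], E={p↦5}, C=∅, D=[(∅, ∅, [(λv. (if0 (v + 0) then ((λw. ((λx. w) -1)) -1) else (5 + v))) :: AP])]>
10. <S=[6], E=∅, C=[(λv. (if0 (v + 0) then ((λw. ((λx. w) -1)) -1) else (5 + v))) :: AP], D=∅>
11. <S=[clo(λv. (if0 (v + 0) then ((λw. ((λx. w) -1)) -1) else (5 + v)), ∅) :: 6], E=∅, C=[AP], D=∅>
12. <S=∅, E={v↦6}, C=[(if0 (v + 0) then ((λw. ((λx. w) -1)) -1) else (5 + v))], D=[(∅, ∅, ∅)]>
13. <S=∅, E={v↦6}, C=[(v + 0) :: SEL], D=[(∅, ∅, ∅)]>
14. <S=∅, E={v↦6}, C=[v :: 0 :: PRIM2(add) :: SEL], D=[(∅, ∅, ∅)]>
15. <S=[6], E={v↦6}, C=[0 :: PRIM2(add) :: SEL], D=[(∅, ∅, ∅)]>
16. <S=[0 :: 6], E={v↦6}, C=[PRIM2(add) :: SEL], D=[(∅, ∅, ∅)]>
17. <S=[6], E={v↦6}, C=[SEL], D=[(∅, ∅, ∅)]>
18. <S=∅, E={v↦6}, C=[(5 + v)], D=[(∅, ∅, ∅)]>
19. <S=∅, E={v↦6}, C=[5 :: v :: PRIM2(add)], D=[(∅, ∅, ∅)]>
20. <S=[5], E={v↦6}, C=[v :: PRIM2(add)], D=[(∅, ∅, ∅)]>
21. <S=[6 :: 5], E={v↦6}, C=[PRIM2(add)], D=[(∅, ∅, ∅)]>
22. <S=[11], E={v↦6}, C=∅, D=[(∅, ∅, ∅)]>
23. <S=[11], E=∅, C=∅, D=∅>
→ final value 11

Answer: 11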